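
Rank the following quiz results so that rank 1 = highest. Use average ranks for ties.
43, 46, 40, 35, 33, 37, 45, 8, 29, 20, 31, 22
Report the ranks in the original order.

3, 1, 4, 6, 7, 5, 2, 12, 9, 11, 8, 10

Sorted (descending): 46, 45, 43, 40, 37, 35, 33, 31, 29, 22, 20, 8
No ties — each value takes its position as its rank.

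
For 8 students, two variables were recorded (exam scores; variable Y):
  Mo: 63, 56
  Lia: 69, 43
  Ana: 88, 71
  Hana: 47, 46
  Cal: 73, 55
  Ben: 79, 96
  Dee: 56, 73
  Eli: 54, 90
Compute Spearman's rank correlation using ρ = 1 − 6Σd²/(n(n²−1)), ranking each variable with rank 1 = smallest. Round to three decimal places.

Ranks of variable 1: 4, 5, 8, 1, 6, 7, 3, 2
Ranks of variable 2: 4, 1, 5, 2, 3, 8, 6, 7
d = r₁ − r₂: 0, 4, 3, -1, 3, -1, -3, -5
d²: 0, 16, 9, 1, 9, 1, 9, 25; Σd² = 70
ρ = 1 − 6·70/(8·63) = 1 − 420/504 = 0.167

0.167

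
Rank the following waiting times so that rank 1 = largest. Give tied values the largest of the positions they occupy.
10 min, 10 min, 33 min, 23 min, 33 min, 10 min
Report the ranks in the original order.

6, 6, 2, 3, 2, 6

Sorted (descending): 33, 33, 23, 10, 10, 10
The 2 values of 33 occupy positions 1–2 → each gets rank 2.
The 3 values of 10 occupy positions 4–6 → each gets rank 6.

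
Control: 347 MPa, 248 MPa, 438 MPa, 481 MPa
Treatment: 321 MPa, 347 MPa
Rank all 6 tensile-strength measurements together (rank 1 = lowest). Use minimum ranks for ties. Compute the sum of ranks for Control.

Sorted (ascending): 248, 321, 347, 347, 438, 481
The 2 values of 347 occupy positions 3–4 → each gets rank 3.
Control values → pooled ranks: 347→3, 248→1, 438→5, 481→6
Rank sum = 3 + 1 + 5 + 6 = 15

15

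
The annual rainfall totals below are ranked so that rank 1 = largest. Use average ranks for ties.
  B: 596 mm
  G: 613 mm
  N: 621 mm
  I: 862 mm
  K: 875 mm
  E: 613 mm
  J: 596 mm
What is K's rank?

1

Sorted (descending): 875, 862, 621, 613, 613, 596, 596
The 2 values of 613 occupy positions 4–5 → average rank (4+5)/2 = 4.5.
The 2 values of 596 occupy positions 6–7 → average rank (6+7)/2 = 6.5.
K has value 875 mm → rank 1.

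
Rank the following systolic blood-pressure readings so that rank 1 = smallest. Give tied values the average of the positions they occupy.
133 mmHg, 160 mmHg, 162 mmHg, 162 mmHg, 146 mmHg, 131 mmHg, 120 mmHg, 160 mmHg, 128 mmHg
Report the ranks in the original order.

Sorted (ascending): 120, 128, 131, 133, 146, 160, 160, 162, 162
The 2 values of 160 occupy positions 6–7 → average rank (6+7)/2 = 6.5.
The 2 values of 162 occupy positions 8–9 → average rank (8+9)/2 = 8.5.

4, 6.5, 8.5, 8.5, 5, 3, 1, 6.5, 2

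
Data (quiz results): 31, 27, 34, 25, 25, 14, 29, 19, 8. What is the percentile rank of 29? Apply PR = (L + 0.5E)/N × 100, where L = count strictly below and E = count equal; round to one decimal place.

72.2

N = 9.
Strictly below 29: 6. Equal to 29: 1.
PR = (6 + 0.5·1)/9 × 100 = 72.2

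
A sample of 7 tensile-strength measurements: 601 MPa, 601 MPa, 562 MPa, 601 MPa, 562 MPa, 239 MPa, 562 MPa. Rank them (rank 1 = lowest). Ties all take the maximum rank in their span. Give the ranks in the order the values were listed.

7, 7, 4, 7, 4, 1, 4

Sorted (ascending): 239, 562, 562, 562, 601, 601, 601
The 3 values of 562 occupy positions 2–4 → each gets rank 4.
The 3 values of 601 occupy positions 5–7 → each gets rank 7.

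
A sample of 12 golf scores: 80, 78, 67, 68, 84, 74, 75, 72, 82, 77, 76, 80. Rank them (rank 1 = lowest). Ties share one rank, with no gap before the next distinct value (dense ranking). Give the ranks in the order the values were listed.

Sorted (ascending): 67, 68, 72, 74, 75, 76, 77, 78, 80, 80, 82, 84
The 2 values of 80 share dense rank 9.
Remaining distinct values take the next consecutive integers.

9, 8, 1, 2, 11, 4, 5, 3, 10, 7, 6, 9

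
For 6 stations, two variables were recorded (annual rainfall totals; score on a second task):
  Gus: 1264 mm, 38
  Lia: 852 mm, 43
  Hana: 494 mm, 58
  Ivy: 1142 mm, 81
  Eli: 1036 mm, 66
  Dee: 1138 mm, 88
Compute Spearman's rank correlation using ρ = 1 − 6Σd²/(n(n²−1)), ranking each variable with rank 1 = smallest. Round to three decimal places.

0.029

Ranks of variable 1: 6, 2, 1, 5, 3, 4
Ranks of variable 2: 1, 2, 3, 5, 4, 6
d = r₁ − r₂: 5, 0, -2, 0, -1, -2
d²: 25, 0, 4, 0, 1, 4; Σd² = 34
ρ = 1 − 6·34/(6·35) = 1 − 204/210 = 0.029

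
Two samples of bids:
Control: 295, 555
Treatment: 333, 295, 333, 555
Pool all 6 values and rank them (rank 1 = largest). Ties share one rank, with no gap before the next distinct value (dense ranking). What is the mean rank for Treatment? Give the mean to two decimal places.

2.00

Sorted (descending): 555, 555, 333, 333, 295, 295
The 2 values of 555 share dense rank 1.
The 2 values of 333 share dense rank 2.
The 2 values of 295 share dense rank 3.
Treatment values → pooled ranks: 333→2, 295→3, 333→2, 555→1
Mean rank = (2 + 3 + 2 + 1) / 4 = 2.00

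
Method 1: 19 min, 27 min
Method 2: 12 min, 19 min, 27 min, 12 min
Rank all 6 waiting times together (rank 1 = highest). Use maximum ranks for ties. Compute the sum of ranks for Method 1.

Sorted (descending): 27, 27, 19, 19, 12, 12
The 2 values of 27 occupy positions 1–2 → each gets rank 2.
The 2 values of 19 occupy positions 3–4 → each gets rank 4.
The 2 values of 12 occupy positions 5–6 → each gets rank 6.
Method 1 values → pooled ranks: 19→4, 27→2
Rank sum = 4 + 2 = 6

6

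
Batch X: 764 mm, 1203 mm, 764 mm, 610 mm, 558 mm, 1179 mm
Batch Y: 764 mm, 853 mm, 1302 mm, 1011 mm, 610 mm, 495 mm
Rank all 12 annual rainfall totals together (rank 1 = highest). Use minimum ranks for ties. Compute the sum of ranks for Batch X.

Sorted (descending): 1302, 1203, 1179, 1011, 853, 764, 764, 764, 610, 610, 558, 495
The 3 values of 764 occupy positions 6–8 → each gets rank 6.
The 2 values of 610 occupy positions 9–10 → each gets rank 9.
Batch X values → pooled ranks: 764→6, 1203→2, 764→6, 610→9, 558→11, 1179→3
Rank sum = 6 + 2 + 6 + 9 + 11 + 3 = 37

37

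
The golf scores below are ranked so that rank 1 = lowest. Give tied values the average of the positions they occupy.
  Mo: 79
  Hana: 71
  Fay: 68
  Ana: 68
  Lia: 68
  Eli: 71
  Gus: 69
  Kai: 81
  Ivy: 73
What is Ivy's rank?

7

Sorted (ascending): 68, 68, 68, 69, 71, 71, 73, 79, 81
The 3 values of 68 occupy positions 1–3 → average rank 2.
The 2 values of 71 occupy positions 5–6 → average rank (5+6)/2 = 5.5.
Ivy has value 73 → rank 7.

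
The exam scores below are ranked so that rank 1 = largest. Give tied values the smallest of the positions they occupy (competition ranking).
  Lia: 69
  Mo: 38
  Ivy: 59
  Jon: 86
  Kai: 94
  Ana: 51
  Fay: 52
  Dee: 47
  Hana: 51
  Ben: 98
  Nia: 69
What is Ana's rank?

8

Sorted (descending): 98, 94, 86, 69, 69, 59, 52, 51, 51, 47, 38
The 2 values of 69 occupy positions 4–5 → each gets rank 4.
The 2 values of 51 occupy positions 8–9 → each gets rank 8.
Ana has value 51 → rank 8.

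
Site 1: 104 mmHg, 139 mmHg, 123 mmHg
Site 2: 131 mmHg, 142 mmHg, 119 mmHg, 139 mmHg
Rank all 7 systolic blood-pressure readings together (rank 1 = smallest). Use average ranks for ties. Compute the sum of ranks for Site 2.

Sorted (ascending): 104, 119, 123, 131, 139, 139, 142
The 2 values of 139 occupy positions 5–6 → average rank (5+6)/2 = 5.5.
Site 2 values → pooled ranks: 131→4, 142→7, 119→2, 139→5.5
Rank sum = 4 + 7 + 2 + 5.5 = 18.5

18.5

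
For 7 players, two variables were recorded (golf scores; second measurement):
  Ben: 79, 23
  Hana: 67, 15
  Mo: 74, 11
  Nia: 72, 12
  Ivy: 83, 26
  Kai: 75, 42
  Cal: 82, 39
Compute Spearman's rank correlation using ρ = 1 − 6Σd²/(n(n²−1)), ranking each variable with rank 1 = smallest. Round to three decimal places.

0.607

Ranks of variable 1: 5, 1, 3, 2, 7, 4, 6
Ranks of variable 2: 4, 3, 1, 2, 5, 7, 6
d = r₁ − r₂: 1, -2, 2, 0, 2, -3, 0
d²: 1, 4, 4, 0, 4, 9, 0; Σd² = 22
ρ = 1 − 6·22/(7·48) = 1 − 132/336 = 0.607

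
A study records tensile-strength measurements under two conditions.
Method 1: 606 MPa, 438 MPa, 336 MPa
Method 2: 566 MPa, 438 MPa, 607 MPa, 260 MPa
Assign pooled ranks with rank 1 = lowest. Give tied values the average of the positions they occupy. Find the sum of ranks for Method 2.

Sorted (ascending): 260, 336, 438, 438, 566, 606, 607
The 2 values of 438 occupy positions 3–4 → average rank (3+4)/2 = 3.5.
Method 2 values → pooled ranks: 566→5, 438→3.5, 607→7, 260→1
Rank sum = 5 + 3.5 + 7 + 1 = 16.5

16.5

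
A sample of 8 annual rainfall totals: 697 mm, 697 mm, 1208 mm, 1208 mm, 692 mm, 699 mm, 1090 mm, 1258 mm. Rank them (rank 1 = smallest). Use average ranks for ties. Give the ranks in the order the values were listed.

Sorted (ascending): 692, 697, 697, 699, 1090, 1208, 1208, 1258
The 2 values of 697 occupy positions 2–3 → average rank (2+3)/2 = 2.5.
The 2 values of 1208 occupy positions 6–7 → average rank (6+7)/2 = 6.5.

2.5, 2.5, 6.5, 6.5, 1, 4, 5, 8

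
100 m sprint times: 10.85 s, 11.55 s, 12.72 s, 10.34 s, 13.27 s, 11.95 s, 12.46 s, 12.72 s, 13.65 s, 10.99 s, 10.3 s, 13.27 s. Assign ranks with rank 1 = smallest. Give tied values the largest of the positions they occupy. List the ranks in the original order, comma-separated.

3, 5, 9, 2, 11, 6, 7, 9, 12, 4, 1, 11

Sorted (ascending): 10.3, 10.34, 10.85, 10.99, 11.55, 11.95, 12.46, 12.72, 12.72, 13.27, 13.27, 13.65
The 2 values of 12.72 occupy positions 8–9 → each gets rank 9.
The 2 values of 13.27 occupy positions 10–11 → each gets rank 11.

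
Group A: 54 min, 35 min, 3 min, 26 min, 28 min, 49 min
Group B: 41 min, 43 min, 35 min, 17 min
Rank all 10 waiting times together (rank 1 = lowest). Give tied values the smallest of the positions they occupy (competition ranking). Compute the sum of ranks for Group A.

32

Sorted (ascending): 3, 17, 26, 28, 35, 35, 41, 43, 49, 54
The 2 values of 35 occupy positions 5–6 → each gets rank 5.
Group A values → pooled ranks: 54→10, 35→5, 3→1, 26→3, 28→4, 49→9
Rank sum = 10 + 5 + 1 + 3 + 4 + 9 = 32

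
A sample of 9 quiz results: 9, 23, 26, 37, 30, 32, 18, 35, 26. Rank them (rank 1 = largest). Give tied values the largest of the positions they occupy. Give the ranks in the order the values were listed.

9, 7, 6, 1, 4, 3, 8, 2, 6

Sorted (descending): 37, 35, 32, 30, 26, 26, 23, 18, 9
The 2 values of 26 occupy positions 5–6 → each gets rank 6.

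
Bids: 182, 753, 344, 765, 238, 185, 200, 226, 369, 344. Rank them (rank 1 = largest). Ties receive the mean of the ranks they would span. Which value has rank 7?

Sorted (descending): 765, 753, 369, 344, 344, 238, 226, 200, 185, 182
The 2 values of 344 occupy positions 4–5 → average rank (4+5)/2 = 4.5.
Rank 7 → value 226.

226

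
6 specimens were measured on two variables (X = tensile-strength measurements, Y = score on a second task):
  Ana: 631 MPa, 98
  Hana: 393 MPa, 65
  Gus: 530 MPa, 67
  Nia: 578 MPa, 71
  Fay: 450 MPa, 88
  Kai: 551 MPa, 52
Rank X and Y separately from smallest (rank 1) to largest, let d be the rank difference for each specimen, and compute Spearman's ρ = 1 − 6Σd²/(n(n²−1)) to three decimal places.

Ranks of variable 1: 6, 1, 3, 5, 2, 4
Ranks of variable 2: 6, 2, 3, 4, 5, 1
d = r₁ − r₂: 0, -1, 0, 1, -3, 3
d²: 0, 1, 0, 1, 9, 9; Σd² = 20
ρ = 1 − 6·20/(6·35) = 1 − 120/210 = 0.429

0.429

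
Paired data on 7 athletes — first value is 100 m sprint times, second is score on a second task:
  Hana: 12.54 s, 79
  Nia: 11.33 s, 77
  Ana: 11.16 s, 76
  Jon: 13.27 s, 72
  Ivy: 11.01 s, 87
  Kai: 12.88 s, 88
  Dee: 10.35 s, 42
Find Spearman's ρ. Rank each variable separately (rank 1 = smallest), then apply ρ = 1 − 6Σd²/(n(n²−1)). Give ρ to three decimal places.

0.250

Ranks of variable 1: 5, 4, 3, 7, 2, 6, 1
Ranks of variable 2: 5, 4, 3, 2, 6, 7, 1
d = r₁ − r₂: 0, 0, 0, 5, -4, -1, 0
d²: 0, 0, 0, 25, 16, 1, 0; Σd² = 42
ρ = 1 − 6·42/(7·48) = 1 − 252/336 = 0.250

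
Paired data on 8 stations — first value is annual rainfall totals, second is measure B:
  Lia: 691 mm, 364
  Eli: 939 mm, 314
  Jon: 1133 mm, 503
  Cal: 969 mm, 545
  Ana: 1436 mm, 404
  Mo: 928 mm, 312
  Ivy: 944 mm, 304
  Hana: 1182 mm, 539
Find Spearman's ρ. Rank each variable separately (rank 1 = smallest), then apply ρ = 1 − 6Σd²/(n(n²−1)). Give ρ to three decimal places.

Ranks of variable 1: 1, 3, 6, 5, 8, 2, 4, 7
Ranks of variable 2: 4, 3, 6, 8, 5, 2, 1, 7
d = r₁ − r₂: -3, 0, 0, -3, 3, 0, 3, 0
d²: 9, 0, 0, 9, 9, 0, 9, 0; Σd² = 36
ρ = 1 − 6·36/(8·63) = 1 − 216/504 = 0.571

0.571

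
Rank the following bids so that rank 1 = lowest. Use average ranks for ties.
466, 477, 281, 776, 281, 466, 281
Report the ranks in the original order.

Sorted (ascending): 281, 281, 281, 466, 466, 477, 776
The 3 values of 281 occupy positions 1–3 → average rank 2.
The 2 values of 466 occupy positions 4–5 → average rank (4+5)/2 = 4.5.

4.5, 6, 2, 7, 2, 4.5, 2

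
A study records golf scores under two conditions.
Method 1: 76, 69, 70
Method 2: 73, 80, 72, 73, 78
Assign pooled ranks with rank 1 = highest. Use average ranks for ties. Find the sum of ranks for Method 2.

Sorted (descending): 80, 78, 76, 73, 73, 72, 70, 69
The 2 values of 73 occupy positions 4–5 → average rank (4+5)/2 = 4.5.
Method 2 values → pooled ranks: 73→4.5, 80→1, 72→6, 73→4.5, 78→2
Rank sum = 4.5 + 1 + 6 + 4.5 + 2 = 18

18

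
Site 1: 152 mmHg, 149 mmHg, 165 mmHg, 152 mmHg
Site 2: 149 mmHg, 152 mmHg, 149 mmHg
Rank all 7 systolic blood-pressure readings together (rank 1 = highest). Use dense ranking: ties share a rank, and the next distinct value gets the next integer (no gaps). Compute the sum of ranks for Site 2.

Sorted (descending): 165, 152, 152, 152, 149, 149, 149
The 3 values of 152 share dense rank 2.
The 3 values of 149 share dense rank 3.
Remaining distinct values take the next consecutive integers.
Site 2 values → pooled ranks: 149→3, 152→2, 149→3
Rank sum = 3 + 2 + 3 = 8

8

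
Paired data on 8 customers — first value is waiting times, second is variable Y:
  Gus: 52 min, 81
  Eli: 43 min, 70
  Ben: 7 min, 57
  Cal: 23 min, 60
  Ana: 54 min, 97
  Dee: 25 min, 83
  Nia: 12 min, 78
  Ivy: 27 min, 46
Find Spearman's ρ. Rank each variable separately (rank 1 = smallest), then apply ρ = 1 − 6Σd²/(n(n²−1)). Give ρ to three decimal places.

Ranks of variable 1: 7, 6, 1, 3, 8, 4, 2, 5
Ranks of variable 2: 6, 4, 2, 3, 8, 7, 5, 1
d = r₁ − r₂: 1, 2, -1, 0, 0, -3, -3, 4
d²: 1, 4, 1, 0, 0, 9, 9, 16; Σd² = 40
ρ = 1 − 6·40/(8·63) = 1 − 240/504 = 0.524

0.524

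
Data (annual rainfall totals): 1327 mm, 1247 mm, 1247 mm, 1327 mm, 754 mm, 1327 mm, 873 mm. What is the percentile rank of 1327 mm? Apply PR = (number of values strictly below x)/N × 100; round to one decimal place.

N = 7.
Strictly below 1327: 4. Equal to 1327: 3.
PR = 4/7 × 100 = 57.1

57.1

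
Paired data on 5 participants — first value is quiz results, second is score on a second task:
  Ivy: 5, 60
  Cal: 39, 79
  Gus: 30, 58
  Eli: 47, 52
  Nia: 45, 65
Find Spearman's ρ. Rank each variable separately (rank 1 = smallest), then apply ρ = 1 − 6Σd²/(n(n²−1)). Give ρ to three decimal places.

-0.200

Ranks of variable 1: 1, 3, 2, 5, 4
Ranks of variable 2: 3, 5, 2, 1, 4
d = r₁ − r₂: -2, -2, 0, 4, 0
d²: 4, 4, 0, 16, 0; Σd² = 24
ρ = 1 − 6·24/(5·24) = 1 − 144/120 = -0.200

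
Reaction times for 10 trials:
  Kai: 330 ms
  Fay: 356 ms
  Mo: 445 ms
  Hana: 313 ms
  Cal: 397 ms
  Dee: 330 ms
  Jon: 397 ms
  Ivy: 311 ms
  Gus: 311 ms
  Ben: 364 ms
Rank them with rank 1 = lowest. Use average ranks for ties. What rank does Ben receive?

7

Sorted (ascending): 311, 311, 313, 330, 330, 356, 364, 397, 397, 445
The 2 values of 311 occupy positions 1–2 → average rank (1+2)/2 = 1.5.
The 2 values of 330 occupy positions 4–5 → average rank (4+5)/2 = 4.5.
The 2 values of 397 occupy positions 8–9 → average rank (8+9)/2 = 8.5.
Ben has value 364 ms → rank 7.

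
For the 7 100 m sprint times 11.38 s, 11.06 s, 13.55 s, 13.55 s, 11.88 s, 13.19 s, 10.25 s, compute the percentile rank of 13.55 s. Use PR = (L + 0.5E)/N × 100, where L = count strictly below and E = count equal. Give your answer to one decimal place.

85.7

N = 7.
Strictly below 13.55: 5. Equal to 13.55: 2.
PR = (5 + 0.5·2)/7 × 100 = 85.7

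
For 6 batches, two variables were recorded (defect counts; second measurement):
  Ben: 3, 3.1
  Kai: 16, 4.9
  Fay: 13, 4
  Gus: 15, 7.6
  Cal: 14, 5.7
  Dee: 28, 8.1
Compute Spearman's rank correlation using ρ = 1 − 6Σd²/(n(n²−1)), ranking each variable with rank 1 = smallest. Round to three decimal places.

0.829

Ranks of variable 1: 1, 5, 2, 4, 3, 6
Ranks of variable 2: 1, 3, 2, 5, 4, 6
d = r₁ − r₂: 0, 2, 0, -1, -1, 0
d²: 0, 4, 0, 1, 1, 0; Σd² = 6
ρ = 1 − 6·6/(6·35) = 1 − 36/210 = 0.829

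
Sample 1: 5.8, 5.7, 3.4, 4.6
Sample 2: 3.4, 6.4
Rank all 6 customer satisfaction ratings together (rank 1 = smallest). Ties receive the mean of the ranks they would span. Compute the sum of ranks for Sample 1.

Sorted (ascending): 3.4, 3.4, 4.6, 5.7, 5.8, 6.4
The 2 values of 3.4 occupy positions 1–2 → average rank (1+2)/2 = 1.5.
Sample 1 values → pooled ranks: 5.8→5, 5.7→4, 3.4→1.5, 4.6→3
Rank sum = 5 + 4 + 1.5 + 3 = 13.5

13.5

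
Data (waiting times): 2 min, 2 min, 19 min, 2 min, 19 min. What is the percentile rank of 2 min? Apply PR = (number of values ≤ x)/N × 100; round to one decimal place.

60.0

N = 5.
Strictly below 2: 0. Equal to 2: 3.
PR = 3/5 × 100 = 60.0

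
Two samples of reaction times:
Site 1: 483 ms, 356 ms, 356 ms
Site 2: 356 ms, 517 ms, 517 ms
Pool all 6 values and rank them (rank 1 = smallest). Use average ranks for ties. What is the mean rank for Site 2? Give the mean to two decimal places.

4.33

Sorted (ascending): 356, 356, 356, 483, 517, 517
The 3 values of 356 occupy positions 1–3 → average rank 2.
The 2 values of 517 occupy positions 5–6 → average rank (5+6)/2 = 5.5.
Site 2 values → pooled ranks: 356→2, 517→5.5, 517→5.5
Mean rank = (2 + 5.5 + 5.5) / 3 = 4.33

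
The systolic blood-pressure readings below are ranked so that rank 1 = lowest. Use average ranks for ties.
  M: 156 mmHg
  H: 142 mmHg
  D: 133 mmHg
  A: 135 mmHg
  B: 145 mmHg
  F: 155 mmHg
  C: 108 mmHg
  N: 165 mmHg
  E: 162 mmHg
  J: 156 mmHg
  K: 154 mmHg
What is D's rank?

2

Sorted (ascending): 108, 133, 135, 142, 145, 154, 155, 156, 156, 162, 165
The 2 values of 156 occupy positions 8–9 → average rank (8+9)/2 = 8.5.
D has value 133 mmHg → rank 2.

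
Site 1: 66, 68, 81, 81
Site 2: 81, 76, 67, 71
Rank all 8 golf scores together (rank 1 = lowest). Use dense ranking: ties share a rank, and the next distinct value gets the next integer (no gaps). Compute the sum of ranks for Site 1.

16

Sorted (ascending): 66, 67, 68, 71, 76, 81, 81, 81
The 3 values of 81 share dense rank 6.
Remaining distinct values take the next consecutive integers.
Site 1 values → pooled ranks: 66→1, 68→3, 81→6, 81→6
Rank sum = 1 + 3 + 6 + 6 = 16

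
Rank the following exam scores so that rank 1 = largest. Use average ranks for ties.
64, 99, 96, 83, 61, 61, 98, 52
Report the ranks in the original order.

Sorted (descending): 99, 98, 96, 83, 64, 61, 61, 52
The 2 values of 61 occupy positions 6–7 → average rank (6+7)/2 = 6.5.

5, 1, 3, 4, 6.5, 6.5, 2, 8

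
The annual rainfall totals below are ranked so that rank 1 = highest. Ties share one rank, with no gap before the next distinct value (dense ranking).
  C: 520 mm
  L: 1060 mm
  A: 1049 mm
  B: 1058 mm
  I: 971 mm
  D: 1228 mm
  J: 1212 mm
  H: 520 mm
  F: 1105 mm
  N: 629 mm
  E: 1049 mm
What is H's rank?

Sorted (descending): 1228, 1212, 1105, 1060, 1058, 1049, 1049, 971, 629, 520, 520
The 2 values of 1049 share dense rank 6.
The 2 values of 520 share dense rank 9.
Remaining distinct values take the next consecutive integers.
H has value 520 mm → rank 9.

9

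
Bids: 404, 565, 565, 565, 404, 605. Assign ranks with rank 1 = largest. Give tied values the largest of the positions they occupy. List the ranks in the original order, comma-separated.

Sorted (descending): 605, 565, 565, 565, 404, 404
The 3 values of 565 occupy positions 2–4 → each gets rank 4.
The 2 values of 404 occupy positions 5–6 → each gets rank 6.

6, 4, 4, 4, 6, 1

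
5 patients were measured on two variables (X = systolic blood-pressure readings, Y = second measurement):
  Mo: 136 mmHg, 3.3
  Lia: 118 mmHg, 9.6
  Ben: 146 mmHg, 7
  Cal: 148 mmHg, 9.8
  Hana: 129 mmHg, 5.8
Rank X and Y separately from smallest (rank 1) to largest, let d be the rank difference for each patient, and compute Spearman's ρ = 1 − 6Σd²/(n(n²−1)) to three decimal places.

0.300

Ranks of variable 1: 3, 1, 4, 5, 2
Ranks of variable 2: 1, 4, 3, 5, 2
d = r₁ − r₂: 2, -3, 1, 0, 0
d²: 4, 9, 1, 0, 0; Σd² = 14
ρ = 1 − 6·14/(5·24) = 1 − 84/120 = 0.300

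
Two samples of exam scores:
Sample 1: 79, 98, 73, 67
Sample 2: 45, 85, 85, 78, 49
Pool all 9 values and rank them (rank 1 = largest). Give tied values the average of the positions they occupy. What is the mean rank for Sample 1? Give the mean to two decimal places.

Sorted (descending): 98, 85, 85, 79, 78, 73, 67, 49, 45
The 2 values of 85 occupy positions 2–3 → average rank (2+3)/2 = 2.5.
Sample 1 values → pooled ranks: 79→4, 98→1, 73→6, 67→7
Mean rank = (4 + 1 + 6 + 7) / 4 = 4.50

4.50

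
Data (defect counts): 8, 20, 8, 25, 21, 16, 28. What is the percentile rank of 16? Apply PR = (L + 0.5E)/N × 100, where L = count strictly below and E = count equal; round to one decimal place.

N = 7.
Strictly below 16: 2. Equal to 16: 1.
PR = (2 + 0.5·1)/7 × 100 = 35.7

35.7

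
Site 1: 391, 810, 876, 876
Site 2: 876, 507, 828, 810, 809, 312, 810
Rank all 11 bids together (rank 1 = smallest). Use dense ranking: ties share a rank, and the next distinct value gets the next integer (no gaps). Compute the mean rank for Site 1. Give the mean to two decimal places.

Sorted (ascending): 312, 391, 507, 809, 810, 810, 810, 828, 876, 876, 876
The 3 values of 810 share dense rank 5.
The 3 values of 876 share dense rank 7.
Remaining distinct values take the next consecutive integers.
Site 1 values → pooled ranks: 391→2, 810→5, 876→7, 876→7
Mean rank = (2 + 5 + 7 + 7) / 4 = 5.25

5.25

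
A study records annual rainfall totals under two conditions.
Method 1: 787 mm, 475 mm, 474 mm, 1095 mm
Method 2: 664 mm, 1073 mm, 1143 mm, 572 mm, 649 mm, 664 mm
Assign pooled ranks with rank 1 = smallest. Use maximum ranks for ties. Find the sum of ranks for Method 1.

19

Sorted (ascending): 474, 475, 572, 649, 664, 664, 787, 1073, 1095, 1143
The 2 values of 664 occupy positions 5–6 → each gets rank 6.
Method 1 values → pooled ranks: 787→7, 475→2, 474→1, 1095→9
Rank sum = 7 + 2 + 1 + 9 = 19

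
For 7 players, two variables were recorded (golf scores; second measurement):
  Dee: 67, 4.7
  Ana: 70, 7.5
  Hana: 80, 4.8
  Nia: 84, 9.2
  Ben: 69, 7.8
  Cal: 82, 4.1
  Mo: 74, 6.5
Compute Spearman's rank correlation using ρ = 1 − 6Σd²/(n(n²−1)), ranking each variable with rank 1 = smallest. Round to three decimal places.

0.107

Ranks of variable 1: 1, 3, 5, 7, 2, 6, 4
Ranks of variable 2: 2, 5, 3, 7, 6, 1, 4
d = r₁ − r₂: -1, -2, 2, 0, -4, 5, 0
d²: 1, 4, 4, 0, 16, 25, 0; Σd² = 50
ρ = 1 − 6·50/(7·48) = 1 − 300/336 = 0.107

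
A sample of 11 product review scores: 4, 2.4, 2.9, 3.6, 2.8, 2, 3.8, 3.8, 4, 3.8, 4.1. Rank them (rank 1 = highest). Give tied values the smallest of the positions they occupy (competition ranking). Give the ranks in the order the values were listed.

2, 10, 8, 7, 9, 11, 4, 4, 2, 4, 1

Sorted (descending): 4.1, 4, 4, 3.8, 3.8, 3.8, 3.6, 2.9, 2.8, 2.4, 2
The 2 values of 4 occupy positions 2–3 → each gets rank 2.
The 3 values of 3.8 occupy positions 4–6 → each gets rank 4.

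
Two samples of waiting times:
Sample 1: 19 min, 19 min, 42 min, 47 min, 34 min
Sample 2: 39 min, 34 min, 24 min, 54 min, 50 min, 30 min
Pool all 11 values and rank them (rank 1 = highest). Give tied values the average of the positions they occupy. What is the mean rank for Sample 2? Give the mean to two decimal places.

Sorted (descending): 54, 50, 47, 42, 39, 34, 34, 30, 24, 19, 19
The 2 values of 34 occupy positions 6–7 → average rank (6+7)/2 = 6.5.
The 2 values of 19 occupy positions 10–11 → average rank (10+11)/2 = 10.5.
Sample 2 values → pooled ranks: 39→5, 34→6.5, 24→9, 54→1, 50→2, 30→8
Mean rank = (5 + 6.5 + 9 + 1 + 2 + 8) / 6 = 5.25

5.25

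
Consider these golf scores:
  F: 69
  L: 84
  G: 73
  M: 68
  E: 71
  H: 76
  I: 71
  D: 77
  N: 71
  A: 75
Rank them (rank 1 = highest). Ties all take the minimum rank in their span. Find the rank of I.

6

Sorted (descending): 84, 77, 76, 75, 73, 71, 71, 71, 69, 68
The 3 values of 71 occupy positions 6–8 → each gets rank 6.
I has value 71 → rank 6.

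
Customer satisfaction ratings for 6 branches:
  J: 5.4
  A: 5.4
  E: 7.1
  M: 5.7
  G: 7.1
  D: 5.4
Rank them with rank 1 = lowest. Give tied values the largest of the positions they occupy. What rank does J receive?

3

Sorted (ascending): 5.4, 5.4, 5.4, 5.7, 7.1, 7.1
The 3 values of 5.4 occupy positions 1–3 → each gets rank 3.
The 2 values of 7.1 occupy positions 5–6 → each gets rank 6.
J has value 5.4 → rank 3.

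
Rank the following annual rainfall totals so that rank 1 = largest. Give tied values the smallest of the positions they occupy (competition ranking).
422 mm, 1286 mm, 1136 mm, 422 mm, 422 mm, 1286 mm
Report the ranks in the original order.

Sorted (descending): 1286, 1286, 1136, 422, 422, 422
The 2 values of 1286 occupy positions 1–2 → each gets rank 1.
The 3 values of 422 occupy positions 4–6 → each gets rank 4.

4, 1, 3, 4, 4, 1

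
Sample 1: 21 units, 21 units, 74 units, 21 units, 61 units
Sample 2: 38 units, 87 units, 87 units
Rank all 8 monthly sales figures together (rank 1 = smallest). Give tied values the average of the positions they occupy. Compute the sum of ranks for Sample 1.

17

Sorted (ascending): 21, 21, 21, 38, 61, 74, 87, 87
The 3 values of 21 occupy positions 1–3 → average rank 2.
The 2 values of 87 occupy positions 7–8 → average rank (7+8)/2 = 7.5.
Sample 1 values → pooled ranks: 21→2, 21→2, 74→6, 21→2, 61→5
Rank sum = 2 + 2 + 6 + 2 + 5 = 17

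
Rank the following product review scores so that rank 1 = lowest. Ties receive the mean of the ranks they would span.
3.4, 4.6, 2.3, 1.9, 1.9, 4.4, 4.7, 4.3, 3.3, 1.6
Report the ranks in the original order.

6, 9, 4, 2.5, 2.5, 8, 10, 7, 5, 1

Sorted (ascending): 1.6, 1.9, 1.9, 2.3, 3.3, 3.4, 4.3, 4.4, 4.6, 4.7
The 2 values of 1.9 occupy positions 2–3 → average rank (2+3)/2 = 2.5.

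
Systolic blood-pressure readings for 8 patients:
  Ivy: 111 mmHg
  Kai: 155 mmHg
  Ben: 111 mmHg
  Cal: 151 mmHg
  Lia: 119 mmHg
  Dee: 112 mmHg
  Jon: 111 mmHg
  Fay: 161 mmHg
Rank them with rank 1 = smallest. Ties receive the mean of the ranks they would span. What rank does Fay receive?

8

Sorted (ascending): 111, 111, 111, 112, 119, 151, 155, 161
The 3 values of 111 occupy positions 1–3 → average rank 2.
Fay has value 161 mmHg → rank 8.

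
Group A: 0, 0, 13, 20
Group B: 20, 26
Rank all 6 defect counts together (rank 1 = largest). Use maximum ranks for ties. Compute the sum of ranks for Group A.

Sorted (descending): 26, 20, 20, 13, 0, 0
The 2 values of 20 occupy positions 2–3 → each gets rank 3.
The 2 values of 0 occupy positions 5–6 → each gets rank 6.
Group A values → pooled ranks: 0→6, 0→6, 13→4, 20→3
Rank sum = 6 + 6 + 4 + 3 = 19

19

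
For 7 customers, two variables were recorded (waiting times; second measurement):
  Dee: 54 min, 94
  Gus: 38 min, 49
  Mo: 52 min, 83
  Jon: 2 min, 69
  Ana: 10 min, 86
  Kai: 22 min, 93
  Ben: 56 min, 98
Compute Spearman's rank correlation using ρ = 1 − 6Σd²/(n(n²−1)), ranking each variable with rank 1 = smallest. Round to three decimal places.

Ranks of variable 1: 6, 4, 5, 1, 2, 3, 7
Ranks of variable 2: 6, 1, 3, 2, 4, 5, 7
d = r₁ − r₂: 0, 3, 2, -1, -2, -2, 0
d²: 0, 9, 4, 1, 4, 4, 0; Σd² = 22
ρ = 1 − 6·22/(7·48) = 1 − 132/336 = 0.607

0.607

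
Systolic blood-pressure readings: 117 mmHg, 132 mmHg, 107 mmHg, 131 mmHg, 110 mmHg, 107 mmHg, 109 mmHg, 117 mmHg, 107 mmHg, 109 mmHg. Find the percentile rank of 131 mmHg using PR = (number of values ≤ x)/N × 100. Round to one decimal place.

N = 10.
Strictly below 131: 8. Equal to 131: 1.
PR = 9/10 × 100 = 90.0

90.0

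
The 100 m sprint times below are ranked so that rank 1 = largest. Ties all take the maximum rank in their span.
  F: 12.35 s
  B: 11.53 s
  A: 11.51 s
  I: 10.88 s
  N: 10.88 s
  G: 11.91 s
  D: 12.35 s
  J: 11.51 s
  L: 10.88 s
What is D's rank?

Sorted (descending): 12.35, 12.35, 11.91, 11.53, 11.51, 11.51, 10.88, 10.88, 10.88
The 2 values of 12.35 occupy positions 1–2 → each gets rank 2.
The 2 values of 11.51 occupy positions 5–6 → each gets rank 6.
The 3 values of 10.88 occupy positions 7–9 → each gets rank 9.
D has value 12.35 s → rank 2.

2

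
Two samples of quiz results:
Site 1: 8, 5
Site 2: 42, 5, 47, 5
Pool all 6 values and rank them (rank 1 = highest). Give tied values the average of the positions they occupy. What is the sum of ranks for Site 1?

8

Sorted (descending): 47, 42, 8, 5, 5, 5
The 3 values of 5 occupy positions 4–6 → average rank 5.
Site 1 values → pooled ranks: 8→3, 5→5
Rank sum = 3 + 5 = 8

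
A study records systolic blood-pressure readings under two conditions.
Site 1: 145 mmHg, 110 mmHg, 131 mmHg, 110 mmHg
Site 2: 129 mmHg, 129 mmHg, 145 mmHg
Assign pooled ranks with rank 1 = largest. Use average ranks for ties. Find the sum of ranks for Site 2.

Sorted (descending): 145, 145, 131, 129, 129, 110, 110
The 2 values of 145 occupy positions 1–2 → average rank (1+2)/2 = 1.5.
The 2 values of 129 occupy positions 4–5 → average rank (4+5)/2 = 4.5.
The 2 values of 110 occupy positions 6–7 → average rank (6+7)/2 = 6.5.
Site 2 values → pooled ranks: 129→4.5, 129→4.5, 145→1.5
Rank sum = 4.5 + 4.5 + 1.5 = 10.5

10.5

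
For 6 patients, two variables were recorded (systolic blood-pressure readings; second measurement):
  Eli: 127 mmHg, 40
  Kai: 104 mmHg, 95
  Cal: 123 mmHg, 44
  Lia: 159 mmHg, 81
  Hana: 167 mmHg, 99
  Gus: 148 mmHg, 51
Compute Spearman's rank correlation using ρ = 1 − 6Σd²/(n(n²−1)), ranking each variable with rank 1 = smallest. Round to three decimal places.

Ranks of variable 1: 3, 1, 2, 5, 6, 4
Ranks of variable 2: 1, 5, 2, 4, 6, 3
d = r₁ − r₂: 2, -4, 0, 1, 0, 1
d²: 4, 16, 0, 1, 0, 1; Σd² = 22
ρ = 1 − 6·22/(6·35) = 1 − 132/210 = 0.371

0.371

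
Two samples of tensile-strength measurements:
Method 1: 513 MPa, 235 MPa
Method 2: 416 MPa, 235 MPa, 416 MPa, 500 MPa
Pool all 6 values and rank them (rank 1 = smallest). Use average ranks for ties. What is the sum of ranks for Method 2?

13.5

Sorted (ascending): 235, 235, 416, 416, 500, 513
The 2 values of 235 occupy positions 1–2 → average rank (1+2)/2 = 1.5.
The 2 values of 416 occupy positions 3–4 → average rank (3+4)/2 = 3.5.
Method 2 values → pooled ranks: 416→3.5, 235→1.5, 416→3.5, 500→5
Rank sum = 3.5 + 1.5 + 3.5 + 5 = 13.5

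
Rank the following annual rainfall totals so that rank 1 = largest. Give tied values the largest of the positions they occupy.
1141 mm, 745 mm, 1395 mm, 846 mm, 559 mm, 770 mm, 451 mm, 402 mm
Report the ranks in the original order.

2, 5, 1, 3, 6, 4, 7, 8

Sorted (descending): 1395, 1141, 846, 770, 745, 559, 451, 402
No ties — each value takes its position as its rank.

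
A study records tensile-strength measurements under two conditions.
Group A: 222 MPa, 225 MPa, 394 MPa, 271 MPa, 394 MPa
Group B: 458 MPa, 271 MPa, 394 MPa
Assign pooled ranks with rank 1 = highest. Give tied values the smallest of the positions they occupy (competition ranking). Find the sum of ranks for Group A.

Sorted (descending): 458, 394, 394, 394, 271, 271, 225, 222
The 3 values of 394 occupy positions 2–4 → each gets rank 2.
The 2 values of 271 occupy positions 5–6 → each gets rank 5.
Group A values → pooled ranks: 222→8, 225→7, 394→2, 271→5, 394→2
Rank sum = 8 + 7 + 2 + 5 + 2 = 24

24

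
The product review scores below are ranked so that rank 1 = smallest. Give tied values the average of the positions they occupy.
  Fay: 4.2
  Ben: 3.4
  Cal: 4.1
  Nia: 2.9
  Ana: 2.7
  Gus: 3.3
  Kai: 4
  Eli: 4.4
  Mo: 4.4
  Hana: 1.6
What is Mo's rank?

Sorted (ascending): 1.6, 2.7, 2.9, 3.3, 3.4, 4, 4.1, 4.2, 4.4, 4.4
The 2 values of 4.4 occupy positions 9–10 → average rank (9+10)/2 = 9.5.
Mo has value 4.4 → rank 9.5.

9.5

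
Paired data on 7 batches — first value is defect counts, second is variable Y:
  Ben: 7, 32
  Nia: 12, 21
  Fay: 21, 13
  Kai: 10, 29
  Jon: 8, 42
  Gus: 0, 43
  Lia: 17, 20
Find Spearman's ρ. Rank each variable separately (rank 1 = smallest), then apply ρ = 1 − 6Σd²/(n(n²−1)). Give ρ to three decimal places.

Ranks of variable 1: 2, 5, 7, 4, 3, 1, 6
Ranks of variable 2: 5, 3, 1, 4, 6, 7, 2
d = r₁ − r₂: -3, 2, 6, 0, -3, -6, 4
d²: 9, 4, 36, 0, 9, 36, 16; Σd² = 110
ρ = 1 − 6·110/(7·48) = 1 − 660/336 = -0.964

-0.964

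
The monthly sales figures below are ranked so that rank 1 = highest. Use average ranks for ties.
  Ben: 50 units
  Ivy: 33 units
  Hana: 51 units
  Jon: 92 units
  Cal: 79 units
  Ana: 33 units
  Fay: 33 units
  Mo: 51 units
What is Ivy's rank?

Sorted (descending): 92, 79, 51, 51, 50, 33, 33, 33
The 2 values of 51 occupy positions 3–4 → average rank (3+4)/2 = 3.5.
The 3 values of 33 occupy positions 6–8 → average rank 7.
Ivy has value 33 units → rank 7.

7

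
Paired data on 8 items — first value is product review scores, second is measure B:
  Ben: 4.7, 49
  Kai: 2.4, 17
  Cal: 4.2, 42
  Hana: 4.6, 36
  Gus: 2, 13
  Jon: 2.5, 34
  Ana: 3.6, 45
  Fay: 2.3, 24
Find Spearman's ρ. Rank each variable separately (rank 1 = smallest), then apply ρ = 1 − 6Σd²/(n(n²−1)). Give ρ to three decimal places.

Ranks of variable 1: 8, 3, 6, 7, 1, 4, 5, 2
Ranks of variable 2: 8, 2, 6, 5, 1, 4, 7, 3
d = r₁ − r₂: 0, 1, 0, 2, 0, 0, -2, -1
d²: 0, 1, 0, 4, 0, 0, 4, 1; Σd² = 10
ρ = 1 − 6·10/(8·63) = 1 − 60/504 = 0.881

0.881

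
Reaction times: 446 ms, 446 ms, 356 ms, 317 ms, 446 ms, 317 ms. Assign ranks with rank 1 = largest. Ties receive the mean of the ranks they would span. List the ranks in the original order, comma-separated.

2, 2, 4, 5.5, 2, 5.5

Sorted (descending): 446, 446, 446, 356, 317, 317
The 3 values of 446 occupy positions 1–3 → average rank 2.
The 2 values of 317 occupy positions 5–6 → average rank (5+6)/2 = 5.5.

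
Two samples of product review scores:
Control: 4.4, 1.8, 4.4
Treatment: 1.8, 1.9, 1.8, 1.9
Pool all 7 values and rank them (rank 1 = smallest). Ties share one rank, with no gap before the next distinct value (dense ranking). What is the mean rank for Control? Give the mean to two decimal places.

2.33

Sorted (ascending): 1.8, 1.8, 1.8, 1.9, 1.9, 4.4, 4.4
The 3 values of 1.8 share dense rank 1.
The 2 values of 1.9 share dense rank 2.
The 2 values of 4.4 share dense rank 3.
Control values → pooled ranks: 4.4→3, 1.8→1, 4.4→3
Mean rank = (3 + 1 + 3) / 3 = 2.33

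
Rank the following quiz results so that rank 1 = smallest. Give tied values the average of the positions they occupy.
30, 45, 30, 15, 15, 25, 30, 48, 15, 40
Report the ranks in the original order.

Sorted (ascending): 15, 15, 15, 25, 30, 30, 30, 40, 45, 48
The 3 values of 15 occupy positions 1–3 → average rank 2.
The 3 values of 30 occupy positions 5–7 → average rank 6.

6, 9, 6, 2, 2, 4, 6, 10, 2, 8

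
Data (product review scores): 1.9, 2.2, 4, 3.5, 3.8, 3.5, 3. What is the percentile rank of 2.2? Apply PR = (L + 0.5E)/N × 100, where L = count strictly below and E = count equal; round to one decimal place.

21.4

N = 7.
Strictly below 2.2: 1. Equal to 2.2: 1.
PR = (1 + 0.5·1)/7 × 100 = 21.4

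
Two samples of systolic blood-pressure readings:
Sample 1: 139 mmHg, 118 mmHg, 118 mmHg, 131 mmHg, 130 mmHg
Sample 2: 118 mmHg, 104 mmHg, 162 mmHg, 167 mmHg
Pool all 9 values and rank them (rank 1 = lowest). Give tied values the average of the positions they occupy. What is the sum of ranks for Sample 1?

Sorted (ascending): 104, 118, 118, 118, 130, 131, 139, 162, 167
The 3 values of 118 occupy positions 2–4 → average rank 3.
Sample 1 values → pooled ranks: 139→7, 118→3, 118→3, 131→6, 130→5
Rank sum = 7 + 3 + 3 + 6 + 5 = 24

24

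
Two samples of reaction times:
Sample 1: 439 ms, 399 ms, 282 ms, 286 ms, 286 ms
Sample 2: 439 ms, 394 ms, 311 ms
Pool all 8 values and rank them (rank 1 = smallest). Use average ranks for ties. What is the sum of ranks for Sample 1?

Sorted (ascending): 282, 286, 286, 311, 394, 399, 439, 439
The 2 values of 286 occupy positions 2–3 → average rank (2+3)/2 = 2.5.
The 2 values of 439 occupy positions 7–8 → average rank (7+8)/2 = 7.5.
Sample 1 values → pooled ranks: 439→7.5, 399→6, 282→1, 286→2.5, 286→2.5
Rank sum = 7.5 + 6 + 1 + 2.5 + 2.5 = 19.5

19.5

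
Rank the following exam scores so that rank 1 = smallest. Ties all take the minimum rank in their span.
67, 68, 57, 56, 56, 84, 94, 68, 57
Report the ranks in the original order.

5, 6, 3, 1, 1, 8, 9, 6, 3

Sorted (ascending): 56, 56, 57, 57, 67, 68, 68, 84, 94
The 2 values of 56 occupy positions 1–2 → each gets rank 1.
The 2 values of 57 occupy positions 3–4 → each gets rank 3.
The 2 values of 68 occupy positions 6–7 → each gets rank 6.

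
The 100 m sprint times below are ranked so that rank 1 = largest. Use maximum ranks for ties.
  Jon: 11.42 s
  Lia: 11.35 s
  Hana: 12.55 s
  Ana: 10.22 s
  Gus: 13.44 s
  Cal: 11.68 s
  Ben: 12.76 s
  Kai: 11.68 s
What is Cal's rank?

5

Sorted (descending): 13.44, 12.76, 12.55, 11.68, 11.68, 11.42, 11.35, 10.22
The 2 values of 11.68 occupy positions 4–5 → each gets rank 5.
Cal has value 11.68 s → rank 5.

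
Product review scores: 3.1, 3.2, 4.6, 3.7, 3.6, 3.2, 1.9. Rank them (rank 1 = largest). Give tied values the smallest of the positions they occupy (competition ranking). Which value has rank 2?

3.7

Sorted (descending): 4.6, 3.7, 3.6, 3.2, 3.2, 3.1, 1.9
The 2 values of 3.2 occupy positions 4–5 → each gets rank 4.
Rank 2 → value 3.7.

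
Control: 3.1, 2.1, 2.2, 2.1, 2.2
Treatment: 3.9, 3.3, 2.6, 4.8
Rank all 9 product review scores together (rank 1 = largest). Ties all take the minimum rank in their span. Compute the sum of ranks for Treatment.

Sorted (descending): 4.8, 3.9, 3.3, 3.1, 2.6, 2.2, 2.2, 2.1, 2.1
The 2 values of 2.2 occupy positions 6–7 → each gets rank 6.
The 2 values of 2.1 occupy positions 8–9 → each gets rank 8.
Treatment values → pooled ranks: 3.9→2, 3.3→3, 2.6→5, 4.8→1
Rank sum = 2 + 3 + 5 + 1 = 11

11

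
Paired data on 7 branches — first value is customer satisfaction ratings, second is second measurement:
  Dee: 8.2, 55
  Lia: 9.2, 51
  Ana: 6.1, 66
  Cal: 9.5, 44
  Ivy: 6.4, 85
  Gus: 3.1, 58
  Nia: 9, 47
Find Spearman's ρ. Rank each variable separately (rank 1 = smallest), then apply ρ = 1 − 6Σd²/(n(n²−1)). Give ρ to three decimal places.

-0.821

Ranks of variable 1: 4, 6, 2, 7, 3, 1, 5
Ranks of variable 2: 4, 3, 6, 1, 7, 5, 2
d = r₁ − r₂: 0, 3, -4, 6, -4, -4, 3
d²: 0, 9, 16, 36, 16, 16, 9; Σd² = 102
ρ = 1 − 6·102/(7·48) = 1 − 612/336 = -0.821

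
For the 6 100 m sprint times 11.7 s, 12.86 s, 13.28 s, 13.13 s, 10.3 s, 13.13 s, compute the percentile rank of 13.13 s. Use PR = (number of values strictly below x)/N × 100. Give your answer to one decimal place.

50.0

N = 6.
Strictly below 13.13: 3. Equal to 13.13: 2.
PR = 3/6 × 100 = 50.0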